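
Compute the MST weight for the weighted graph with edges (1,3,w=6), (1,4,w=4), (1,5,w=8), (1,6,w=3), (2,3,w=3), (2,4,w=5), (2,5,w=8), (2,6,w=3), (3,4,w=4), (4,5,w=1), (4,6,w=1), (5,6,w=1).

Apply Kruskal's algorithm (sort edges by weight, add if no cycle):

Sorted edges by weight:
  (4,5) w=1
  (4,6) w=1
  (5,6) w=1
  (1,6) w=3
  (2,3) w=3
  (2,6) w=3
  (1,4) w=4
  (3,4) w=4
  (2,4) w=5
  (1,3) w=6
  (1,5) w=8
  (2,5) w=8

Add edge (4,5) w=1 -- no cycle. Running total: 1
Add edge (4,6) w=1 -- no cycle. Running total: 2
Skip edge (5,6) w=1 -- would create cycle
Add edge (1,6) w=3 -- no cycle. Running total: 5
Add edge (2,3) w=3 -- no cycle. Running total: 8
Add edge (2,6) w=3 -- no cycle. Running total: 11

MST edges: (4,5,w=1), (4,6,w=1), (1,6,w=3), (2,3,w=3), (2,6,w=3)
Total MST weight: 1 + 1 + 3 + 3 + 3 = 11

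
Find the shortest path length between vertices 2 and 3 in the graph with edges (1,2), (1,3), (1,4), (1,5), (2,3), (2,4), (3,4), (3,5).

Step 1: Build adjacency list:
  1: 2, 3, 4, 5
  2: 1, 3, 4
  3: 1, 2, 4, 5
  4: 1, 2, 3
  5: 1, 3

Step 2: BFS from vertex 2 to find shortest path to 3:
  vertex 1 reached at distance 1
  vertex 3 reached at distance 1

Step 3: Shortest path: 2 -> 3
Path length: 1 edge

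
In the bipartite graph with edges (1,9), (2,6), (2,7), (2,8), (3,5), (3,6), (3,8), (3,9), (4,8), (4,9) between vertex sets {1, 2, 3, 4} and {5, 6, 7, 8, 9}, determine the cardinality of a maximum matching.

Step 1: List the neighbors of each left vertex:
  1: 9
  2: 6, 7, 8
  3: 5, 6, 8, 9
  4: 8, 9

Step 2: Greedily match left vertices, then look for augmenting paths:
  Match 1 -- 9
  Match 2 -- 6
  Match 3 -- 5
  Match 4 -- 8
  No augmenting path remains.

Step 3: Verify this is maximum:
  Matching size 4 = min(|L|, |R|) = min(4, 5), which is an upper bound, so this matching is maximum.

Maximum matching: {(1,9), (2,6), (3,5), (4,8)}
Size: 4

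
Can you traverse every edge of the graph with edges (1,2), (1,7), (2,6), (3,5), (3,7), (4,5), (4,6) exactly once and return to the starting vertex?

Step 1: Find the degree of each vertex:
  deg(1) = 2
  deg(2) = 2
  deg(3) = 2
  deg(4) = 2
  deg(5) = 2
  deg(6) = 2
  deg(7) = 2

Step 2: Count vertices with odd degree:
  All vertices have even degree (0 odd-degree vertices)

Step 3: Apply Euler's theorem:
  - Eulerian circuit exists iff graph is connected and all vertices have even degree
  - Eulerian path exists iff graph is connected and has 0 or 2 odd-degree vertices

Graph is connected with 0 odd-degree vertices.
Both Eulerian circuit and Eulerian path exist.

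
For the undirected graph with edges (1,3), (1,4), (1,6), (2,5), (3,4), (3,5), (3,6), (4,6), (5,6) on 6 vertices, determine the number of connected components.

Step 1: Build adjacency list from edges:
  1: 3, 4, 6
  2: 5
  3: 1, 4, 5, 6
  4: 1, 3, 6
  5: 2, 3, 6
  6: 1, 3, 4, 5

Step 2: Run BFS/DFS from vertex 1:
  Visited: {1, 3, 4, 6, 5, 2}
  Reached 6 of 6 vertices

Step 3: All 6 vertices reached from vertex 1, so the graph is connected.
Number of connected components: 1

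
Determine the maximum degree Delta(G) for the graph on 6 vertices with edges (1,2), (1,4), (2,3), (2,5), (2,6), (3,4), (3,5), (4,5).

Step 1: Count edges incident to each vertex:
  deg(1) = 2 (neighbors: 2, 4)
  deg(2) = 4 (neighbors: 1, 3, 5, 6)
  deg(3) = 3 (neighbors: 2, 4, 5)
  deg(4) = 3 (neighbors: 1, 3, 5)
  deg(5) = 3 (neighbors: 2, 3, 4)
  deg(6) = 1 (neighbors: 2)

Step 2: Find maximum:
  max(2, 4, 3, 3, 3, 1) = 4 (vertex 2)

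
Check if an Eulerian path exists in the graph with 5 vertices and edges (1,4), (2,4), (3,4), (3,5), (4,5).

Step 1: Find the degree of each vertex:
  deg(1) = 1
  deg(2) = 1
  deg(3) = 2
  deg(4) = 4
  deg(5) = 2

Step 2: Count vertices with odd degree:
  Odd-degree vertices: 1, 2 (2 total)

Step 3: Apply Euler's theorem:
  - Eulerian circuit exists iff graph is connected and all vertices have even degree
  - Eulerian path exists iff graph is connected and has 0 or 2 odd-degree vertices

Graph is connected with exactly 2 odd-degree vertices (1, 2).
Eulerian path exists (starting and ending at the odd-degree vertices), but no Eulerian circuit.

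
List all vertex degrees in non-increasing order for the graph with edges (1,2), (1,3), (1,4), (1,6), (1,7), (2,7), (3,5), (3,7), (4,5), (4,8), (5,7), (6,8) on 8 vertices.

Step 1: Count edges incident to each vertex:
  deg(1) = 5 (neighbors: 2, 3, 4, 6, 7)
  deg(2) = 2 (neighbors: 1, 7)
  deg(3) = 3 (neighbors: 1, 5, 7)
  deg(4) = 3 (neighbors: 1, 5, 8)
  deg(5) = 3 (neighbors: 3, 4, 7)
  deg(6) = 2 (neighbors: 1, 8)
  deg(7) = 4 (neighbors: 1, 2, 3, 5)
  deg(8) = 2 (neighbors: 4, 6)

Step 2: Sort degrees in non-increasing order:
  Degrees: [5, 2, 3, 3, 3, 2, 4, 2] -> sorted: [5, 4, 3, 3, 3, 2, 2, 2]

Degree sequence: [5, 4, 3, 3, 3, 2, 2, 2]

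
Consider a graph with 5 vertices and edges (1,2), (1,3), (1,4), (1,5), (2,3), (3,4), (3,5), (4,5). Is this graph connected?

Step 1: Build adjacency list from edges:
  1: 2, 3, 4, 5
  2: 1, 3
  3: 1, 2, 4, 5
  4: 1, 3, 5
  5: 1, 3, 4

Step 2: Run BFS/DFS from vertex 1:
  Visited: {1, 2, 3, 4, 5}
  Reached 5 of 5 vertices

Step 3: All 5 vertices reached from vertex 1, so the graph is connected.
Answer: Yes, the graph is connected.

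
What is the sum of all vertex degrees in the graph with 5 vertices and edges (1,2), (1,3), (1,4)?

Step 1: Count edges incident to each vertex:
  deg(1) = 3 (neighbors: 2, 3, 4)
  deg(2) = 1 (neighbors: 1)
  deg(3) = 1 (neighbors: 1)
  deg(4) = 1 (neighbors: 1)
  deg(5) = 0 (neighbors: none)

Step 2: Sum all degrees:
  3 + 1 + 1 + 1 + 0 = 6

Verification: sum of degrees = 2 * |E| = 2 * 3 = 6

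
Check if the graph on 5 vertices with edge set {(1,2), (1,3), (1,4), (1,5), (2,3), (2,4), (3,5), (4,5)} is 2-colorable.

Step 1: Attempt 2-coloring using BFS:
  Start at vertex 1, assign color 0
  Color vertex 2 with color 1 (neighbor of 1)
  Color vertex 3 with color 1 (neighbor of 1)
  Color vertex 4 with color 1 (neighbor of 1)
  Color vertex 5 with color 1 (neighbor of 1)

Step 2: Conflict found! Vertices 2 and 3 are adjacent but have the same color.
This means the graph contains an odd cycle.

The graph is NOT bipartite.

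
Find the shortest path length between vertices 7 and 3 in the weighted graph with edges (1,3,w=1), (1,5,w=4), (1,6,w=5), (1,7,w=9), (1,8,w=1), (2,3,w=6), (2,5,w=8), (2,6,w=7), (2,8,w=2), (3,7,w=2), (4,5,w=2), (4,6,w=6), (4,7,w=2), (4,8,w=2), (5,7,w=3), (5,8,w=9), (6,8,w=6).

Step 1: Build adjacency list with weights:
  1: 3(w=1), 5(w=4), 6(w=5), 7(w=9), 8(w=1)
  2: 3(w=6), 5(w=8), 6(w=7), 8(w=2)
  3: 1(w=1), 2(w=6), 7(w=2)
  4: 5(w=2), 6(w=6), 7(w=2), 8(w=2)
  5: 1(w=4), 2(w=8), 4(w=2), 7(w=3), 8(w=9)
  6: 1(w=5), 2(w=7), 4(w=6), 8(w=6)
  7: 1(w=9), 3(w=2), 4(w=2), 5(w=3)
  8: 1(w=1), 2(w=2), 4(w=2), 5(w=9), 6(w=6)

Step 2: Apply Dijkstra's algorithm from vertex 7:
  Visit vertex 7 (distance=0)
    Update dist[1] = 9
    Update dist[3] = 2
    Update dist[4] = 2
    Update dist[5] = 3
  Visit vertex 3 (distance=2)
    Update dist[1] = 3
    Update dist[2] = 8

Step 3: Shortest path: 7 -> 3
Total weight: 2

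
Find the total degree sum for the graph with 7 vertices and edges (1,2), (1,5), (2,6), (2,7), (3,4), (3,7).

Step 1: Count edges incident to each vertex:
  deg(1) = 2 (neighbors: 2, 5)
  deg(2) = 3 (neighbors: 1, 6, 7)
  deg(3) = 2 (neighbors: 4, 7)
  deg(4) = 1 (neighbors: 3)
  deg(5) = 1 (neighbors: 1)
  deg(6) = 1 (neighbors: 2)
  deg(7) = 2 (neighbors: 2, 3)

Step 2: Sum all degrees:
  2 + 3 + 2 + 1 + 1 + 1 + 2 = 12

Verification: sum of degrees = 2 * |E| = 2 * 6 = 12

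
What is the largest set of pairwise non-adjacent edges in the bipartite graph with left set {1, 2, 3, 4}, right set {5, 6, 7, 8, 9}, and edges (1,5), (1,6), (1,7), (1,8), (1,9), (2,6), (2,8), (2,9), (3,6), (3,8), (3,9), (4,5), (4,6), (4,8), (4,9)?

Step 1: List the neighbors of each left vertex:
  1: 5, 6, 7, 8, 9
  2: 6, 8, 9
  3: 6, 8, 9
  4: 5, 6, 8, 9

Step 2: Greedily match left vertices, then look for augmenting paths:
  Match 1 -- 5
  Match 2 -- 6
  Match 3 -- 8
  Match 4 -- 9
  No augmenting path remains.

Step 3: Verify this is maximum:
  Matching size 4 = min(|L|, |R|) = min(4, 5), which is an upper bound, so this matching is maximum.

Maximum matching: {(1,5), (2,6), (3,8), (4,9)}
Size: 4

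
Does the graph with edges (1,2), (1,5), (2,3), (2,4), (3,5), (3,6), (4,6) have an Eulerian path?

Step 1: Find the degree of each vertex:
  deg(1) = 2
  deg(2) = 3
  deg(3) = 3
  deg(4) = 2
  deg(5) = 2
  deg(6) = 2

Step 2: Count vertices with odd degree:
  Odd-degree vertices: 2, 3 (2 total)

Step 3: Apply Euler's theorem:
  - Eulerian circuit exists iff graph is connected and all vertices have even degree
  - Eulerian path exists iff graph is connected and has 0 or 2 odd-degree vertices

Graph is connected with exactly 2 odd-degree vertices (2, 3).
Eulerian path exists (starting and ending at the odd-degree vertices), but no Eulerian circuit.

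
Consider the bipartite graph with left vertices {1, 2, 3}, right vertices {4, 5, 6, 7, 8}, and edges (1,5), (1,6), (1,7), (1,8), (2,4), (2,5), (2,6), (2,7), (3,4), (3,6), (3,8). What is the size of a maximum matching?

Step 1: List the neighbors of each left vertex:
  1: 5, 6, 7, 8
  2: 4, 5, 6, 7
  3: 4, 6, 8

Step 2: Greedily match left vertices, then look for augmenting paths:
  Match 1 -- 5
  Match 2 -- 4
  Match 3 -- 6
  No augmenting path remains.

Step 3: Verify this is maximum:
  Matching size 3 = min(|L|, |R|) = min(3, 5), which is an upper bound, so this matching is maximum.

Maximum matching: {(1,5), (2,4), (3,6)}
Size: 3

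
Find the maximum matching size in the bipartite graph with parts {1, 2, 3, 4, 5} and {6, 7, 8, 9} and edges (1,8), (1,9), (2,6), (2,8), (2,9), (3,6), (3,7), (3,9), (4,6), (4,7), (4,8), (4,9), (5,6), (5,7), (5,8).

Step 1: List the neighbors of each left vertex:
  1: 8, 9
  2: 6, 8, 9
  3: 6, 7, 9
  4: 6, 7, 8, 9
  5: 6, 7, 8

Step 2: Greedily match left vertices, then look for augmenting paths:
  Match 1 -- 8
  Match 2 -- 6
  Match 3 -- 7
  Match 4 -- 9
  No augmenting path remains.

Step 3: Verify this is maximum:
  Matching size 4 = min(|L|, |R|) = min(5, 4), which is an upper bound, so this matching is maximum.

Maximum matching: {(1,8), (2,6), (3,7), (4,9)}
Size: 4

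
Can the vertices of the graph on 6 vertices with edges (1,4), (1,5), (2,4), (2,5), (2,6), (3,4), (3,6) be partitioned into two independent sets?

Step 1: Attempt 2-coloring using BFS:
  Start at vertex 1, assign color 0
  Color vertex 4 with color 1 (neighbor of 1)
  Color vertex 5 with color 1 (neighbor of 1)
  Color vertex 2 with color 0 (neighbor of 4)
  Color vertex 3 with color 0 (neighbor of 4)
  Color vertex 6 with color 1 (neighbor of 2)

Step 2: 2-coloring succeeded. No conflicts found.
  Set A (color 0): {1, 2, 3}
  Set B (color 1): {4, 5, 6}

The graph is bipartite with partition {1, 2, 3}, {4, 5, 6}.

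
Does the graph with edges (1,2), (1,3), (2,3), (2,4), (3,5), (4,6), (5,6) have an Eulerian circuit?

Step 1: Find the degree of each vertex:
  deg(1) = 2
  deg(2) = 3
  deg(3) = 3
  deg(4) = 2
  deg(5) = 2
  deg(6) = 2

Step 2: Count vertices with odd degree:
  Odd-degree vertices: 2, 3 (2 total)

Step 3: Apply Euler's theorem:
  - Eulerian circuit exists iff graph is connected and all vertices have even degree
  - Eulerian path exists iff graph is connected and has 0 or 2 odd-degree vertices

Graph is connected with exactly 2 odd-degree vertices (2, 3).
Eulerian path exists (starting and ending at the odd-degree vertices), but no Eulerian circuit.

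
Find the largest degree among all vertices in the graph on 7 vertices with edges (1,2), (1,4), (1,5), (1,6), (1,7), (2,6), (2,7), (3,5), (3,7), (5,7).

Step 1: Count edges incident to each vertex:
  deg(1) = 5 (neighbors: 2, 4, 5, 6, 7)
  deg(2) = 3 (neighbors: 1, 6, 7)
  deg(3) = 2 (neighbors: 5, 7)
  deg(4) = 1 (neighbors: 1)
  deg(5) = 3 (neighbors: 1, 3, 7)
  deg(6) = 2 (neighbors: 1, 2)
  deg(7) = 4 (neighbors: 1, 2, 3, 5)

Step 2: Find maximum:
  max(5, 3, 2, 1, 3, 2, 4) = 5 (vertex 1)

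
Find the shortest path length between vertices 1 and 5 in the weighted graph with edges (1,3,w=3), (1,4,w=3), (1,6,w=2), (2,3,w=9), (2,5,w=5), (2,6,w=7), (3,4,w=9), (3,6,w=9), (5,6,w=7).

Step 1: Build adjacency list with weights:
  1: 3(w=3), 4(w=3), 6(w=2)
  2: 3(w=9), 5(w=5), 6(w=7)
  3: 1(w=3), 2(w=9), 4(w=9), 6(w=9)
  4: 1(w=3), 3(w=9)
  5: 2(w=5), 6(w=7)
  6: 1(w=2), 2(w=7), 3(w=9), 5(w=7)

Step 2: Apply Dijkstra's algorithm from vertex 1:
  Visit vertex 1 (distance=0)
    Update dist[3] = 3
    Update dist[4] = 3
    Update dist[6] = 2
  Visit vertex 6 (distance=2)
    Update dist[2] = 9
    Update dist[5] = 9
  Visit vertex 3 (distance=3)
  Visit vertex 4 (distance=3)
  Visit vertex 2 (distance=9)
  Visit vertex 5 (distance=9)

Step 3: Shortest path: 1 -> 6 -> 5
Total weight: 2 + 7 = 9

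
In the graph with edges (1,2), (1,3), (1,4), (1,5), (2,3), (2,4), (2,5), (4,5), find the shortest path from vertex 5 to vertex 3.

Step 1: Build adjacency list:
  1: 2, 3, 4, 5
  2: 1, 3, 4, 5
  3: 1, 2
  4: 1, 2, 5
  5: 1, 2, 4

Step 2: BFS from vertex 5 to find shortest path to 3:
  vertex 1 reached at distance 1
  vertex 2 reached at distance 1
  vertex 4 reached at distance 1
  vertex 3 reached at distance 2

Step 3: Shortest path: 5 -> 2 -> 3
Path length: 2 edges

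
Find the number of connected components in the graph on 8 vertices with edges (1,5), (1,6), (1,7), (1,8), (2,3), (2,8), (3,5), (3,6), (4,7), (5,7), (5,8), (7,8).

Step 1: Build adjacency list from edges:
  1: 5, 6, 7, 8
  2: 3, 8
  3: 2, 5, 6
  4: 7
  5: 1, 3, 7, 8
  6: 1, 3
  7: 1, 4, 5, 8
  8: 1, 2, 5, 7

Step 2: Run BFS/DFS from vertex 1:
  Visited: {1, 5, 6, 7, 8, 3, 4, 2}
  Reached 8 of 8 vertices

Step 3: All 8 vertices reached from vertex 1, so the graph is connected.
Number of connected components: 1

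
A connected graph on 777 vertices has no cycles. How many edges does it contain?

A tree on n vertices always has exactly n - 1 edges.
For n = 777: edges = 777 - 1 = 776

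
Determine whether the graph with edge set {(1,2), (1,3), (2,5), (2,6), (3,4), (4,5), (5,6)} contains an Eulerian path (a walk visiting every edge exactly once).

Step 1: Find the degree of each vertex:
  deg(1) = 2
  deg(2) = 3
  deg(3) = 2
  deg(4) = 2
  deg(5) = 3
  deg(6) = 2

Step 2: Count vertices with odd degree:
  Odd-degree vertices: 2, 5 (2 total)

Step 3: Apply Euler's theorem:
  - Eulerian circuit exists iff graph is connected and all vertices have even degree
  - Eulerian path exists iff graph is connected and has 0 or 2 odd-degree vertices

Graph is connected with exactly 2 odd-degree vertices (2, 5).
Eulerian path exists (starting and ending at the odd-degree vertices), but no Eulerian circuit.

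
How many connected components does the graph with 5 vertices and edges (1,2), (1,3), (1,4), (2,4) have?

Step 1: Build adjacency list from edges:
  1: 2, 3, 4
  2: 1, 4
  3: 1
  4: 1, 2
  5: (none)

Step 2: Run BFS/DFS from vertex 1:
  Visited: {1, 2, 3, 4}
  Reached 4 of 5 vertices

Step 3: Only 4 of 5 vertices reached. Graph is disconnected.
Connected components: {1, 2, 3, 4}, {5}
Number of connected components: 2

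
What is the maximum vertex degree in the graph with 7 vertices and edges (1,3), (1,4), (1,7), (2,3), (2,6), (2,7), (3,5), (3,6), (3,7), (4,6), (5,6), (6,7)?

Step 1: Count edges incident to each vertex:
  deg(1) = 3 (neighbors: 3, 4, 7)
  deg(2) = 3 (neighbors: 3, 6, 7)
  deg(3) = 5 (neighbors: 1, 2, 5, 6, 7)
  deg(4) = 2 (neighbors: 1, 6)
  deg(5) = 2 (neighbors: 3, 6)
  deg(6) = 5 (neighbors: 2, 3, 4, 5, 7)
  deg(7) = 4 (neighbors: 1, 2, 3, 6)

Step 2: Find maximum:
  max(3, 3, 5, 2, 2, 5, 4) = 5 (vertex 3)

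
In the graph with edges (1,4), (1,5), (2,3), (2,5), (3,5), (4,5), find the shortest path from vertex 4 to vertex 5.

Step 1: Build adjacency list:
  1: 4, 5
  2: 3, 5
  3: 2, 5
  4: 1, 5
  5: 1, 2, 3, 4

Step 2: BFS from vertex 4 to find shortest path to 5:
  vertex 1 reached at distance 1
  vertex 5 reached at distance 1

Step 3: Shortest path: 4 -> 5
Path length: 1 edge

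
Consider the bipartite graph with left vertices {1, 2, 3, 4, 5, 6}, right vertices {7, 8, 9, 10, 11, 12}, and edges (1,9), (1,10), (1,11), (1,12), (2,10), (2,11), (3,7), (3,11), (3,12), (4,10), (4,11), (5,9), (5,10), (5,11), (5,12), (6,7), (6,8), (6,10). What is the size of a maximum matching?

Step 1: List the neighbors of each left vertex:
  1: 9, 10, 11, 12
  2: 10, 11
  3: 7, 11, 12
  4: 10, 11
  5: 9, 10, 11, 12
  6: 7, 8, 10

Step 2: Greedily match left vertices, then look for augmenting paths:
  Match 1 -- 9
  Match 2 -- 10
  Match 3 -- 7
  Match 4 -- 11
  Match 5 -- 12
  Match 6 -- 8
  No augmenting path remains.

Step 3: Verify this is maximum:
  Matching size 6 = min(|L|, |R|) = min(6, 6), which is an upper bound, so this matching is maximum.

Maximum matching: {(1,9), (2,10), (3,7), (4,11), (5,12), (6,8)}
Size: 6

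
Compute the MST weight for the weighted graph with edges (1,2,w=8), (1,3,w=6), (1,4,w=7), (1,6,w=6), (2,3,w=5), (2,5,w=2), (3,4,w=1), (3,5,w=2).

Apply Kruskal's algorithm (sort edges by weight, add if no cycle):

Sorted edges by weight:
  (3,4) w=1
  (2,5) w=2
  (3,5) w=2
  (2,3) w=5
  (1,6) w=6
  (1,3) w=6
  (1,4) w=7
  (1,2) w=8

Add edge (3,4) w=1 -- no cycle. Running total: 1
Add edge (2,5) w=2 -- no cycle. Running total: 3
Add edge (3,5) w=2 -- no cycle. Running total: 5
Skip edge (2,3) w=5 -- would create cycle
Add edge (1,6) w=6 -- no cycle. Running total: 11
Add edge (1,3) w=6 -- no cycle. Running total: 17

MST edges: (3,4,w=1), (2,5,w=2), (3,5,w=2), (1,6,w=6), (1,3,w=6)
Total MST weight: 1 + 2 + 2 + 6 + 6 = 17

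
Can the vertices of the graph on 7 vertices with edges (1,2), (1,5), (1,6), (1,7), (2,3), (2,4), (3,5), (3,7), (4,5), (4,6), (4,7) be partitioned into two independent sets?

Step 1: Attempt 2-coloring using BFS:
  Start at vertex 1, assign color 0
  Color vertex 2 with color 1 (neighbor of 1)
  Color vertex 5 with color 1 (neighbor of 1)
  Color vertex 6 with color 1 (neighbor of 1)
  Color vertex 7 with color 1 (neighbor of 1)
  Color vertex 3 with color 0 (neighbor of 2)
  Color vertex 4 with color 0 (neighbor of 2)

Step 2: 2-coloring succeeded. No conflicts found.
  Set A (color 0): {1, 3, 4}
  Set B (color 1): {2, 5, 6, 7}

The graph is bipartite with partition {1, 3, 4}, {2, 5, 6, 7}.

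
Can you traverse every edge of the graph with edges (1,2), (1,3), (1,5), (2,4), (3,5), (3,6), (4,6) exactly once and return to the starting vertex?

Step 1: Find the degree of each vertex:
  deg(1) = 3
  deg(2) = 2
  deg(3) = 3
  deg(4) = 2
  deg(5) = 2
  deg(6) = 2

Step 2: Count vertices with odd degree:
  Odd-degree vertices: 1, 3 (2 total)

Step 3: Apply Euler's theorem:
  - Eulerian circuit exists iff graph is connected and all vertices have even degree
  - Eulerian path exists iff graph is connected and has 0 or 2 odd-degree vertices

Graph is connected with exactly 2 odd-degree vertices (1, 3).
Eulerian path exists (starting and ending at the odd-degree vertices), but no Eulerian circuit.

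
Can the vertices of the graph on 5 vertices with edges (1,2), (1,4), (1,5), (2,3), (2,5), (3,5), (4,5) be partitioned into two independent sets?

Step 1: Attempt 2-coloring using BFS:
  Start at vertex 1, assign color 0
  Color vertex 2 with color 1 (neighbor of 1)
  Color vertex 4 with color 1 (neighbor of 1)
  Color vertex 5 with color 1 (neighbor of 1)
  Color vertex 3 with color 0 (neighbor of 2)

Step 2: Conflict found! Vertices 2 and 5 are adjacent but have the same color.
This means the graph contains an odd cycle.

The graph is NOT bipartite.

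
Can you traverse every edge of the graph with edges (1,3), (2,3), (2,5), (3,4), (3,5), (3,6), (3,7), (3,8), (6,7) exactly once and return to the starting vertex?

Step 1: Find the degree of each vertex:
  deg(1) = 1
  deg(2) = 2
  deg(3) = 7
  deg(4) = 1
  deg(5) = 2
  deg(6) = 2
  deg(7) = 2
  deg(8) = 1

Step 2: Count vertices with odd degree:
  Odd-degree vertices: 1, 3, 4, 8 (4 total)

Step 3: Apply Euler's theorem:
  - Eulerian circuit exists iff graph is connected and all vertices have even degree
  - Eulerian path exists iff graph is connected and has 0 or 2 odd-degree vertices

Graph has 4 odd-degree vertices (need 0 or 2).
Neither Eulerian path nor Eulerian circuit exists.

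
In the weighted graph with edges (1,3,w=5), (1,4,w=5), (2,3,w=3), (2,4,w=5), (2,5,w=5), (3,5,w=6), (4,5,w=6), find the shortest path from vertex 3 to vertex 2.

Step 1: Build adjacency list with weights:
  1: 3(w=5), 4(w=5)
  2: 3(w=3), 4(w=5), 5(w=5)
  3: 1(w=5), 2(w=3), 5(w=6)
  4: 1(w=5), 2(w=5), 5(w=6)
  5: 2(w=5), 3(w=6), 4(w=6)

Step 2: Apply Dijkstra's algorithm from vertex 3:
  Visit vertex 3 (distance=0)
    Update dist[1] = 5
    Update dist[2] = 3
    Update dist[5] = 6
  Visit vertex 2 (distance=3)
    Update dist[4] = 8

Step 3: Shortest path: 3 -> 2
Total weight: 3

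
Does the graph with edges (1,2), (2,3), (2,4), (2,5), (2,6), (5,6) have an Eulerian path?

Step 1: Find the degree of each vertex:
  deg(1) = 1
  deg(2) = 5
  deg(3) = 1
  deg(4) = 1
  deg(5) = 2
  deg(6) = 2

Step 2: Count vertices with odd degree:
  Odd-degree vertices: 1, 2, 3, 4 (4 total)

Step 3: Apply Euler's theorem:
  - Eulerian circuit exists iff graph is connected and all vertices have even degree
  - Eulerian path exists iff graph is connected and has 0 or 2 odd-degree vertices

Graph has 4 odd-degree vertices (need 0 or 2).
Neither Eulerian path nor Eulerian circuit exists.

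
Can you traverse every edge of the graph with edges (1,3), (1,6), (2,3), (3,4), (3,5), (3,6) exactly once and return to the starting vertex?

Step 1: Find the degree of each vertex:
  deg(1) = 2
  deg(2) = 1
  deg(3) = 5
  deg(4) = 1
  deg(5) = 1
  deg(6) = 2

Step 2: Count vertices with odd degree:
  Odd-degree vertices: 2, 3, 4, 5 (4 total)

Step 3: Apply Euler's theorem:
  - Eulerian circuit exists iff graph is connected and all vertices have even degree
  - Eulerian path exists iff graph is connected and has 0 or 2 odd-degree vertices

Graph has 4 odd-degree vertices (need 0 or 2).
Neither Eulerian path nor Eulerian circuit exists.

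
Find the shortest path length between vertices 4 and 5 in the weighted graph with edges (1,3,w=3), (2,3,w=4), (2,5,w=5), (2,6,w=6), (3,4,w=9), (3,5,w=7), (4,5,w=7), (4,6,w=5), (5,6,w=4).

Step 1: Build adjacency list with weights:
  1: 3(w=3)
  2: 3(w=4), 5(w=5), 6(w=6)
  3: 1(w=3), 2(w=4), 4(w=9), 5(w=7)
  4: 3(w=9), 5(w=7), 6(w=5)
  5: 2(w=5), 3(w=7), 4(w=7), 6(w=4)
  6: 2(w=6), 4(w=5), 5(w=4)

Step 2: Apply Dijkstra's algorithm from vertex 4:
  Visit vertex 4 (distance=0)
    Update dist[3] = 9
    Update dist[5] = 7
    Update dist[6] = 5
  Visit vertex 6 (distance=5)
    Update dist[2] = 11
  Visit vertex 5 (distance=7)

Step 3: Shortest path: 4 -> 5
Total weight: 7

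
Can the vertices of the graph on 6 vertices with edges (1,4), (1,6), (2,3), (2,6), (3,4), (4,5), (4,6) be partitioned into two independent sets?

Step 1: Attempt 2-coloring using BFS:
  Start at vertex 1, assign color 0
  Color vertex 4 with color 1 (neighbor of 1)
  Color vertex 6 with color 1 (neighbor of 1)
  Color vertex 3 with color 0 (neighbor of 4)
  Color vertex 5 with color 0 (neighbor of 4)

Step 2: Conflict found! Vertices 4 and 6 are adjacent but have the same color.
This means the graph contains an odd cycle.

The graph is NOT bipartite.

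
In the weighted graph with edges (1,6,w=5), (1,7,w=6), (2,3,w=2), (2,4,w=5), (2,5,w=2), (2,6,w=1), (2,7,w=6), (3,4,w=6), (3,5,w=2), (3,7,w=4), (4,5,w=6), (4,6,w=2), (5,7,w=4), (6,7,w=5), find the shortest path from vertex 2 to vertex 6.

Step 1: Build adjacency list with weights:
  1: 6(w=5), 7(w=6)
  2: 3(w=2), 4(w=5), 5(w=2), 6(w=1), 7(w=6)
  3: 2(w=2), 4(w=6), 5(w=2), 7(w=4)
  4: 2(w=5), 3(w=6), 5(w=6), 6(w=2)
  5: 2(w=2), 3(w=2), 4(w=6), 7(w=4)
  6: 1(w=5), 2(w=1), 4(w=2), 7(w=5)
  7: 1(w=6), 2(w=6), 3(w=4), 5(w=4), 6(w=5)

Step 2: Apply Dijkstra's algorithm from vertex 2:
  Visit vertex 2 (distance=0)
    Update dist[3] = 2
    Update dist[4] = 5
    Update dist[5] = 2
    Update dist[6] = 1
    Update dist[7] = 6
  Visit vertex 6 (distance=1)
    Update dist[1] = 6
    Update dist[4] = 3

Step 3: Shortest path: 2 -> 6
Total weight: 1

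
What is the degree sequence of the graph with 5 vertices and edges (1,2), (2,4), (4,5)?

Step 1: Count edges incident to each vertex:
  deg(1) = 1 (neighbors: 2)
  deg(2) = 2 (neighbors: 1, 4)
  deg(3) = 0 (neighbors: none)
  deg(4) = 2 (neighbors: 2, 5)
  deg(5) = 1 (neighbors: 4)

Step 2: Sort degrees in non-increasing order:
  Degrees: [1, 2, 0, 2, 1] -> sorted: [2, 2, 1, 1, 0]

Degree sequence: [2, 2, 1, 1, 0]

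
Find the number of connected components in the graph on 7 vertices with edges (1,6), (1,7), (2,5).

Step 1: Build adjacency list from edges:
  1: 6, 7
  2: 5
  3: (none)
  4: (none)
  5: 2
  6: 1
  7: 1

Step 2: Run BFS/DFS from vertex 1:
  Visited: {1, 6, 7}
  Reached 3 of 7 vertices

Step 3: Only 3 of 7 vertices reached. Graph is disconnected.
Connected components: {1, 6, 7}, {2, 5}, {3}, {4}
Number of connected components: 4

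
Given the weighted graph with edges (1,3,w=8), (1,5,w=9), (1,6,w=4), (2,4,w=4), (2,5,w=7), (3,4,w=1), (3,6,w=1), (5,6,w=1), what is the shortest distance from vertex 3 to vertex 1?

Step 1: Build adjacency list with weights:
  1: 3(w=8), 5(w=9), 6(w=4)
  2: 4(w=4), 5(w=7)
  3: 1(w=8), 4(w=1), 6(w=1)
  4: 2(w=4), 3(w=1)
  5: 1(w=9), 2(w=7), 6(w=1)
  6: 1(w=4), 3(w=1), 5(w=1)

Step 2: Apply Dijkstra's algorithm from vertex 3:
  Visit vertex 3 (distance=0)
    Update dist[1] = 8
    Update dist[4] = 1
    Update dist[6] = 1
  Visit vertex 4 (distance=1)
    Update dist[2] = 5
  Visit vertex 6 (distance=1)
    Update dist[1] = 5
    Update dist[5] = 2
  Visit vertex 5 (distance=2)
  Visit vertex 1 (distance=5)

Step 3: Shortest path: 3 -> 6 -> 1
Total weight: 1 + 4 = 5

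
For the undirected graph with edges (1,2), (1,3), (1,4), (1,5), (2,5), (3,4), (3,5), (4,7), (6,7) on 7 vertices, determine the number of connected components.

Step 1: Build adjacency list from edges:
  1: 2, 3, 4, 5
  2: 1, 5
  3: 1, 4, 5
  4: 1, 3, 7
  5: 1, 2, 3
  6: 7
  7: 4, 6

Step 2: Run BFS/DFS from vertex 1:
  Visited: {1, 2, 3, 4, 5, 7, 6}
  Reached 7 of 7 vertices

Step 3: All 7 vertices reached from vertex 1, so the graph is connected.
Number of connected components: 1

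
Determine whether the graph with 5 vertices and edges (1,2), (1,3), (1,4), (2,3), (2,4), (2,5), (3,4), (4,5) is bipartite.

Step 1: Attempt 2-coloring using BFS:
  Start at vertex 1, assign color 0
  Color vertex 2 with color 1 (neighbor of 1)
  Color vertex 3 with color 1 (neighbor of 1)
  Color vertex 4 with color 1 (neighbor of 1)

Step 2: Conflict found! Vertices 2 and 3 are adjacent but have the same color.
This means the graph contains an odd cycle.

The graph is NOT bipartite.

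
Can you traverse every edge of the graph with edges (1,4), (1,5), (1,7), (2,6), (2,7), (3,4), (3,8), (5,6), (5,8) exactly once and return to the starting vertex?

Step 1: Find the degree of each vertex:
  deg(1) = 3
  deg(2) = 2
  deg(3) = 2
  deg(4) = 2
  deg(5) = 3
  deg(6) = 2
  deg(7) = 2
  deg(8) = 2

Step 2: Count vertices with odd degree:
  Odd-degree vertices: 1, 5 (2 total)

Step 3: Apply Euler's theorem:
  - Eulerian circuit exists iff graph is connected and all vertices have even degree
  - Eulerian path exists iff graph is connected and has 0 or 2 odd-degree vertices

Graph is connected with exactly 2 odd-degree vertices (1, 5).
Eulerian path exists (starting and ending at the odd-degree vertices), but no Eulerian circuit.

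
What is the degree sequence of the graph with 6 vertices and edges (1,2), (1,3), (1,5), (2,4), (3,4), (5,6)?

Step 1: Count edges incident to each vertex:
  deg(1) = 3 (neighbors: 2, 3, 5)
  deg(2) = 2 (neighbors: 1, 4)
  deg(3) = 2 (neighbors: 1, 4)
  deg(4) = 2 (neighbors: 2, 3)
  deg(5) = 2 (neighbors: 1, 6)
  deg(6) = 1 (neighbors: 5)

Step 2: Sort degrees in non-increasing order:
  Degrees: [3, 2, 2, 2, 2, 1] -> sorted: [3, 2, 2, 2, 2, 1]

Degree sequence: [3, 2, 2, 2, 2, 1]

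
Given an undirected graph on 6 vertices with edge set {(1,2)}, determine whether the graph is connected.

Step 1: Build adjacency list from edges:
  1: 2
  2: 1
  3: (none)
  4: (none)
  5: (none)
  6: (none)

Step 2: Run BFS/DFS from vertex 1:
  Visited: {1, 2}
  Reached 2 of 6 vertices

Step 3: Only 2 of 6 vertices reached. Graph is disconnected.
Connected components: {1, 2}, {3}, {4}, {5}, {6}
Answer: No, the graph is not connected (5 components).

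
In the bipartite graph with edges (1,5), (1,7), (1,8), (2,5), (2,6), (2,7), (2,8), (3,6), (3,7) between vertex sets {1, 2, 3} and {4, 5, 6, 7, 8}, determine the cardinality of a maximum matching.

Step 1: List the neighbors of each left vertex:
  1: 5, 7, 8
  2: 5, 6, 7, 8
  3: 6, 7

Step 2: Greedily match left vertices, then look for augmenting paths:
  Match 1 -- 5
  Match 2 -- 6
  Match 3 -- 7
  No augmenting path remains.

Step 3: Verify this is maximum:
  Matching size 3 = min(|L|, |R|) = min(3, 5), which is an upper bound, so this matching is maximum.

Maximum matching: {(1,5), (2,6), (3,7)}
Size: 3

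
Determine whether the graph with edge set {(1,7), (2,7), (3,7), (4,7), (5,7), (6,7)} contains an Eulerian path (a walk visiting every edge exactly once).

Step 1: Find the degree of each vertex:
  deg(1) = 1
  deg(2) = 1
  deg(3) = 1
  deg(4) = 1
  deg(5) = 1
  deg(6) = 1
  deg(7) = 6

Step 2: Count vertices with odd degree:
  Odd-degree vertices: 1, 2, 3, 4, 5, 6 (6 total)

Step 3: Apply Euler's theorem:
  - Eulerian circuit exists iff graph is connected and all vertices have even degree
  - Eulerian path exists iff graph is connected and has 0 or 2 odd-degree vertices

Graph has 6 odd-degree vertices (need 0 or 2).
Neither Eulerian path nor Eulerian circuit exists.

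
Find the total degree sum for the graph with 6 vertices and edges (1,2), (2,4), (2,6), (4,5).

Step 1: Count edges incident to each vertex:
  deg(1) = 1 (neighbors: 2)
  deg(2) = 3 (neighbors: 1, 4, 6)
  deg(3) = 0 (neighbors: none)
  deg(4) = 2 (neighbors: 2, 5)
  deg(5) = 1 (neighbors: 4)
  deg(6) = 1 (neighbors: 2)

Step 2: Sum all degrees:
  1 + 3 + 0 + 2 + 1 + 1 = 8

Verification: sum of degrees = 2 * |E| = 2 * 4 = 8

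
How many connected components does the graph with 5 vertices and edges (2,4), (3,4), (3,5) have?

Step 1: Build adjacency list from edges:
  1: (none)
  2: 4
  3: 4, 5
  4: 2, 3
  5: 3

Step 2: Run BFS/DFS from vertex 1:
  Visited: {1}
  Reached 1 of 5 vertices

Step 3: Only 1 of 5 vertices reached. Graph is disconnected.
Connected components: {1}, {2, 3, 4, 5}
Number of connected components: 2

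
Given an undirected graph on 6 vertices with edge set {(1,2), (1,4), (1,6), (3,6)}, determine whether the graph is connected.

Step 1: Build adjacency list from edges:
  1: 2, 4, 6
  2: 1
  3: 6
  4: 1
  5: (none)
  6: 1, 3

Step 2: Run BFS/DFS from vertex 1:
  Visited: {1, 2, 4, 6, 3}
  Reached 5 of 6 vertices

Step 3: Only 5 of 6 vertices reached. Graph is disconnected.
Connected components: {1, 2, 3, 4, 6}, {5}
Answer: No, the graph is not connected (2 components).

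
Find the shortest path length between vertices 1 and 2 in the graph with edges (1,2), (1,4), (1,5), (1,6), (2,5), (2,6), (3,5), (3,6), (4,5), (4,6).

Step 1: Build adjacency list:
  1: 2, 4, 5, 6
  2: 1, 5, 6
  3: 5, 6
  4: 1, 5, 6
  5: 1, 2, 3, 4
  6: 1, 2, 3, 4

Step 2: BFS from vertex 1 to find shortest path to 2:
  vertex 2 reached at distance 1

Step 3: Shortest path: 1 -> 2
Path length: 1 edge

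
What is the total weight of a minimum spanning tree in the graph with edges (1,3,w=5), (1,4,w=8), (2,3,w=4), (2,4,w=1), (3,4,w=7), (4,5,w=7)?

Apply Kruskal's algorithm (sort edges by weight, add if no cycle):

Sorted edges by weight:
  (2,4) w=1
  (2,3) w=4
  (1,3) w=5
  (3,4) w=7
  (4,5) w=7
  (1,4) w=8

Add edge (2,4) w=1 -- no cycle. Running total: 1
Add edge (2,3) w=4 -- no cycle. Running total: 5
Add edge (1,3) w=5 -- no cycle. Running total: 10
Skip edge (3,4) w=7 -- would create cycle
Add edge (4,5) w=7 -- no cycle. Running total: 17

MST edges: (2,4,w=1), (2,3,w=4), (1,3,w=5), (4,5,w=7)
Total MST weight: 1 + 4 + 5 + 7 = 17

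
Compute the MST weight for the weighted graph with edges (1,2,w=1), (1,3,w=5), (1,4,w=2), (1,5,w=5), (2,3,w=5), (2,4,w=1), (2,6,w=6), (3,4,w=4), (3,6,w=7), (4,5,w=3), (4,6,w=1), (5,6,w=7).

Apply Kruskal's algorithm (sort edges by weight, add if no cycle):

Sorted edges by weight:
  (1,2) w=1
  (2,4) w=1
  (4,6) w=1
  (1,4) w=2
  (4,5) w=3
  (3,4) w=4
  (1,3) w=5
  (1,5) w=5
  (2,3) w=5
  (2,6) w=6
  (3,6) w=7
  (5,6) w=7

Add edge (1,2) w=1 -- no cycle. Running total: 1
Add edge (2,4) w=1 -- no cycle. Running total: 2
Add edge (4,6) w=1 -- no cycle. Running total: 3
Skip edge (1,4) w=2 -- would create cycle
Add edge (4,5) w=3 -- no cycle. Running total: 6
Add edge (3,4) w=4 -- no cycle. Running total: 10

MST edges: (1,2,w=1), (2,4,w=1), (4,6,w=1), (4,5,w=3), (3,4,w=4)
Total MST weight: 1 + 1 + 1 + 3 + 4 = 10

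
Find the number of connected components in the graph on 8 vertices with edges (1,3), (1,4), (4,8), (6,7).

Step 1: Build adjacency list from edges:
  1: 3, 4
  2: (none)
  3: 1
  4: 1, 8
  5: (none)
  6: 7
  7: 6
  8: 4

Step 2: Run BFS/DFS from vertex 1:
  Visited: {1, 3, 4, 8}
  Reached 4 of 8 vertices

Step 3: Only 4 of 8 vertices reached. Graph is disconnected.
Connected components: {1, 3, 4, 8}, {2}, {5}, {6, 7}
Number of connected components: 4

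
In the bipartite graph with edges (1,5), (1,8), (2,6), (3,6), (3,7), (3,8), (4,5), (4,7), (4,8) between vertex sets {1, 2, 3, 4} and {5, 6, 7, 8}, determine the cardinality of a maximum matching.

Step 1: List the neighbors of each left vertex:
  1: 5, 8
  2: 6
  3: 6, 7, 8
  4: 5, 7, 8

Step 2: Greedily match left vertices, then look for augmenting paths:
  Match 1 -- 5
  Match 2 -- 6
  Match 3 -- 7
  Match 4 -- 8
  No augmenting path remains.

Step 3: Verify this is maximum:
  Matching size 4 = min(|L|, |R|) = min(4, 4), which is an upper bound, so this matching is maximum.

Maximum matching: {(1,5), (2,6), (3,7), (4,8)}
Size: 4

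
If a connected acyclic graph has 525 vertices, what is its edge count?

A tree on n vertices always has exactly n - 1 edges.
For n = 525: edges = 525 - 1 = 524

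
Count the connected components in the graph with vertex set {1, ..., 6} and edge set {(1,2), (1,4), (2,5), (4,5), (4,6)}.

Step 1: Build adjacency list from edges:
  1: 2, 4
  2: 1, 5
  3: (none)
  4: 1, 5, 6
  5: 2, 4
  6: 4

Step 2: Run BFS/DFS from vertex 1:
  Visited: {1, 2, 4, 5, 6}
  Reached 5 of 6 vertices

Step 3: Only 5 of 6 vertices reached. Graph is disconnected.
Connected components: {1, 2, 4, 5, 6}, {3}
Number of connected components: 2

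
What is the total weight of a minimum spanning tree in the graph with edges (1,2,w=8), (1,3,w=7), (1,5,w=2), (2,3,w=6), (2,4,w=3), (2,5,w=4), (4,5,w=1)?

Apply Kruskal's algorithm (sort edges by weight, add if no cycle):

Sorted edges by weight:
  (4,5) w=1
  (1,5) w=2
  (2,4) w=3
  (2,5) w=4
  (2,3) w=6
  (1,3) w=7
  (1,2) w=8

Add edge (4,5) w=1 -- no cycle. Running total: 1
Add edge (1,5) w=2 -- no cycle. Running total: 3
Add edge (2,4) w=3 -- no cycle. Running total: 6
Skip edge (2,5) w=4 -- would create cycle
Add edge (2,3) w=6 -- no cycle. Running total: 12

MST edges: (4,5,w=1), (1,5,w=2), (2,4,w=3), (2,3,w=6)
Total MST weight: 1 + 2 + 3 + 6 = 12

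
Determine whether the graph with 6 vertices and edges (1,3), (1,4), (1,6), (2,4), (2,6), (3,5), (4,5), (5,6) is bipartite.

Step 1: Attempt 2-coloring using BFS:
  Start at vertex 1, assign color 0
  Color vertex 3 with color 1 (neighbor of 1)
  Color vertex 4 with color 1 (neighbor of 1)
  Color vertex 6 with color 1 (neighbor of 1)
  Color vertex 5 with color 0 (neighbor of 3)
  Color vertex 2 with color 0 (neighbor of 4)

Step 2: 2-coloring succeeded. No conflicts found.
  Set A (color 0): {1, 2, 5}
  Set B (color 1): {3, 4, 6}

The graph is bipartite with partition {1, 2, 5}, {3, 4, 6}.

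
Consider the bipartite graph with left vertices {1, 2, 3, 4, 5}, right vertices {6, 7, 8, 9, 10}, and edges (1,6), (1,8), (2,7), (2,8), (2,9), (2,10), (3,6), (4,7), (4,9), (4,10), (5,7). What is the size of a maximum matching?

Step 1: List the neighbors of each left vertex:
  1: 6, 8
  2: 7, 8, 9, 10
  3: 6
  4: 7, 9, 10
  5: 7

Step 2: Greedily match left vertices, then look for augmenting paths:
  Match 1 -- 8
  Match 2 -- 10
  Match 3 -- 6
  Match 4 -- 9
  Match 5 -- 7
  No augmenting path remains.

Step 3: Verify this is maximum:
  Matching size 5 = min(|L|, |R|) = min(5, 5), which is an upper bound, so this matching is maximum.

Maximum matching: {(1,8), (2,10), (3,6), (4,9), (5,7)}
Size: 5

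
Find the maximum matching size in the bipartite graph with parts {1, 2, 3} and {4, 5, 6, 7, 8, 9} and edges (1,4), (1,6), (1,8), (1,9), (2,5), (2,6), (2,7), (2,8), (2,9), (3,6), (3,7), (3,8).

Step 1: List the neighbors of each left vertex:
  1: 4, 6, 8, 9
  2: 5, 6, 7, 8, 9
  3: 6, 7, 8

Step 2: Greedily match left vertices, then look for augmenting paths:
  Match 1 -- 4
  Match 2 -- 5
  Match 3 -- 6
  No augmenting path remains.

Step 3: Verify this is maximum:
  Matching size 3 = min(|L|, |R|) = min(3, 6), which is an upper bound, so this matching is maximum.

Maximum matching: {(1,4), (2,5), (3,6)}
Size: 3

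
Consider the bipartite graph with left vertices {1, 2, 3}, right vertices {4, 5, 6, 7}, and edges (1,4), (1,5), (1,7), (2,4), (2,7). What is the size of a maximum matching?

Step 1: List the neighbors of each left vertex:
  1: 4, 5, 7
  2: 4, 7
  3: (none)

Step 2: Greedily match left vertices, then look for augmenting paths:
  Match 1 -- 4
  Match 2 -- 7
  No augmenting path remains.

Step 3: Verify this is maximum:
  Matching has size 2. The vertex set {1, 2} covers every edge and has size 2; any matching has at most one edge per cover vertex, so 2 is maximum (König's theorem).

Maximum matching: {(1,4), (2,7)}
Size: 2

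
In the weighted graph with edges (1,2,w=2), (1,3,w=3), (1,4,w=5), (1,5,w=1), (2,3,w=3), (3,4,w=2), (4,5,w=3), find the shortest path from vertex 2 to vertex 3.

Step 1: Build adjacency list with weights:
  1: 2(w=2), 3(w=3), 4(w=5), 5(w=1)
  2: 1(w=2), 3(w=3)
  3: 1(w=3), 2(w=3), 4(w=2)
  4: 1(w=5), 3(w=2), 5(w=3)
  5: 1(w=1), 4(w=3)

Step 2: Apply Dijkstra's algorithm from vertex 2:
  Visit vertex 2 (distance=0)
    Update dist[1] = 2
    Update dist[3] = 3
  Visit vertex 1 (distance=2)
    Update dist[4] = 7
    Update dist[5] = 3
  Visit vertex 3 (distance=3)
    Update dist[4] = 5

Step 3: Shortest path: 2 -> 3
Total weight: 3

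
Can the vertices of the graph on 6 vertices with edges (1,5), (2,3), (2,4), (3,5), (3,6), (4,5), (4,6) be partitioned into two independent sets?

Step 1: Attempt 2-coloring using BFS:
  Start at vertex 1, assign color 0
  Color vertex 5 with color 1 (neighbor of 1)
  Color vertex 3 with color 0 (neighbor of 5)
  Color vertex 4 with color 0 (neighbor of 5)
  Color vertex 2 with color 1 (neighbor of 3)
  Color vertex 6 with color 1 (neighbor of 3)

Step 2: 2-coloring succeeded. No conflicts found.
  Set A (color 0): {1, 3, 4}
  Set B (color 1): {2, 5, 6}

The graph is bipartite with partition {1, 3, 4}, {2, 5, 6}.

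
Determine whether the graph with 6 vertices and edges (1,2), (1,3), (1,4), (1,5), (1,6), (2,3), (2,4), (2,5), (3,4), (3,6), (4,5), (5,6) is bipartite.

Step 1: Attempt 2-coloring using BFS:
  Start at vertex 1, assign color 0
  Color vertex 2 with color 1 (neighbor of 1)
  Color vertex 3 with color 1 (neighbor of 1)
  Color vertex 4 with color 1 (neighbor of 1)
  Color vertex 5 with color 1 (neighbor of 1)
  Color vertex 6 with color 1 (neighbor of 1)

Step 2: Conflict found! Vertices 2 and 3 are adjacent but have the same color.
This means the graph contains an odd cycle.

The graph is NOT bipartite.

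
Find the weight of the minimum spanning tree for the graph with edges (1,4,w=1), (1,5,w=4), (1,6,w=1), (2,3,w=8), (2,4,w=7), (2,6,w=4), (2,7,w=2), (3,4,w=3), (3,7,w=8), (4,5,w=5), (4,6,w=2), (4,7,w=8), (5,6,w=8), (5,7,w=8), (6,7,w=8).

Apply Kruskal's algorithm (sort edges by weight, add if no cycle):

Sorted edges by weight:
  (1,4) w=1
  (1,6) w=1
  (2,7) w=2
  (4,6) w=2
  (3,4) w=3
  (1,5) w=4
  (2,6) w=4
  (4,5) w=5
  (2,4) w=7
  (2,3) w=8
  (3,7) w=8
  (4,7) w=8
  (5,6) w=8
  (5,7) w=8
  (6,7) w=8

Add edge (1,4) w=1 -- no cycle. Running total: 1
Add edge (1,6) w=1 -- no cycle. Running total: 2
Add edge (2,7) w=2 -- no cycle. Running total: 4
Skip edge (4,6) w=2 -- would create cycle
Add edge (3,4) w=3 -- no cycle. Running total: 7
Add edge (1,5) w=4 -- no cycle. Running total: 11
Add edge (2,6) w=4 -- no cycle. Running total: 15

MST edges: (1,4,w=1), (1,6,w=1), (2,7,w=2), (3,4,w=3), (1,5,w=4), (2,6,w=4)
Total MST weight: 1 + 1 + 2 + 3 + 4 + 4 = 15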